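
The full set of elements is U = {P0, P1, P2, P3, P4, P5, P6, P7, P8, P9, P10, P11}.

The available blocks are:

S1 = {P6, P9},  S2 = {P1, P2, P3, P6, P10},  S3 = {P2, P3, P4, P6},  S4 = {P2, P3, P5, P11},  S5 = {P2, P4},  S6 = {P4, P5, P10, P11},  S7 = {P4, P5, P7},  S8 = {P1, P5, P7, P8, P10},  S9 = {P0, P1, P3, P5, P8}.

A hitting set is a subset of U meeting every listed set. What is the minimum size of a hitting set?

3

The 3 elements {P2, P5, P6} hit every block.
The blocks S1, S5, S8 are pairwise disjoint, so any hitting set needs a separate element for each — at least 3. Hence 3 is optimal.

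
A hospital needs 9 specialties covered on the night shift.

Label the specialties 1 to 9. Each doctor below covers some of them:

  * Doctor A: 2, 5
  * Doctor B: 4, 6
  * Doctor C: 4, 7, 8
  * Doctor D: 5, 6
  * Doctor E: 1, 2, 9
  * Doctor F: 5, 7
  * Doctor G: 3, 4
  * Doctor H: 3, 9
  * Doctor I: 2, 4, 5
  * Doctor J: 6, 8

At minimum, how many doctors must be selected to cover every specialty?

C and D and E and G together: C ∪ D ∪ E ∪ G = {1, 2, 3, 4, 5, 6, 7, 8, 9} — every specialty is covered.
No 3 of the 10 doctors cover everything (all 120 combinations miss at least one specialty), so 4 is optimal.

4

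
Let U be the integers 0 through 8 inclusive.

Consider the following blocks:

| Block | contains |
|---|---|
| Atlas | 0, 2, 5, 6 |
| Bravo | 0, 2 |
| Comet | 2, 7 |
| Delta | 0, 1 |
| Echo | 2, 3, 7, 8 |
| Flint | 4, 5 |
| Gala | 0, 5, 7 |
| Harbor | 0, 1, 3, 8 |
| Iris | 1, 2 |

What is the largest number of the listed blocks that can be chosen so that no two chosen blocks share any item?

3

Comet, Delta, Flint are pairwise disjoint (Comet={2,7}; Delta={0,1}; Flint={4,5}).
Every remaining block overlaps one of these, and no 4 of the listed blocks are pairwise disjoint, so 3 is the maximum.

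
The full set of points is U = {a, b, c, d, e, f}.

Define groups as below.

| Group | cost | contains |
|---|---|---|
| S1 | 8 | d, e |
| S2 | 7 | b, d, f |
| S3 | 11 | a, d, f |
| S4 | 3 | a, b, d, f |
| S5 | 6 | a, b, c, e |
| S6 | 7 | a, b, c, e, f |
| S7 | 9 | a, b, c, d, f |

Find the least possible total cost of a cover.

S4, S5 together cover every point (S4 ∪ S5 = {a, b, c, d, e, f}); total cost 3 + 6 = 9.
No covering selection has total cost below 9.

9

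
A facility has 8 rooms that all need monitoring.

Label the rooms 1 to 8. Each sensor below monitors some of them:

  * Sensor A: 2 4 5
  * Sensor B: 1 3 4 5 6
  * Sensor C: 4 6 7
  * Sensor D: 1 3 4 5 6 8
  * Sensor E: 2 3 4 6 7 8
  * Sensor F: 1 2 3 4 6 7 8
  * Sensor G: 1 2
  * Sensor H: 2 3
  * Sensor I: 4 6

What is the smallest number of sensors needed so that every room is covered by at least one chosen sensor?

D and E together: D ∪ E = {1, 2, 3, 4, 5, 6, 7, 8} — every room is covered.
No single sensor has all 8 rooms (the largest, F, has 7), so 2 is optimal.

2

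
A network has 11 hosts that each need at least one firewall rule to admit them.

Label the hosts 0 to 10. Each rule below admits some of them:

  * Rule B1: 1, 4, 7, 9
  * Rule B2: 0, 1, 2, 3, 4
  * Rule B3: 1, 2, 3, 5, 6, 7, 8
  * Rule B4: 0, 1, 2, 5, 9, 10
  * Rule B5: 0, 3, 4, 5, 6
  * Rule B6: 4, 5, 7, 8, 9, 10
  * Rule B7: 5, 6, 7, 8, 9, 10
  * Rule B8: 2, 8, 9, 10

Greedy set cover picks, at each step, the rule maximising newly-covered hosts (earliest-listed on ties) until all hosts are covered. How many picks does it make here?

3

Greedy: pick B3 (covers 7 new) → pick B4 (covers 3 new) → pick B1 (covers 1 new). Total picks: 3.
(The true minimum cover uses only 2 rules, so greedy is not optimal here.)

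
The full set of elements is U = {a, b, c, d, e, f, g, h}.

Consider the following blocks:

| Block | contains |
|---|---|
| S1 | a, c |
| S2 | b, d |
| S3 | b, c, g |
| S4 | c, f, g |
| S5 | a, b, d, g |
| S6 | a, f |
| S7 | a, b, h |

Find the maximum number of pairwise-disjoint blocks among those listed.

S3, S6 are pairwise disjoint (S3={b,c,g}; S6={a,f}).
Every remaining block overlaps one of these, and no 3 of the listed blocks are pairwise disjoint, so 2 is the maximum.

2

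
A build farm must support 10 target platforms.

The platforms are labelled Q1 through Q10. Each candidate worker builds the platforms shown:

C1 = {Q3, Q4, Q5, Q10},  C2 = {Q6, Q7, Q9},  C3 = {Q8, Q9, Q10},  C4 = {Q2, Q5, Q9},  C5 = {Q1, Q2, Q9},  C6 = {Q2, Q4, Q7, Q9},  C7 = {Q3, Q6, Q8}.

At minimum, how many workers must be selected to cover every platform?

4

C1 and C2 and C3 and C5 together: C1 ∪ C2 ∪ C3 ∪ C5 = {Q1, Q2, Q3, Q4, Q5, Q6, Q7, Q8, Q9, Q10} — every platform is covered.
No 3 of the 7 workers cover everything (all 35 combinations miss at least one platform), so 4 is optimal.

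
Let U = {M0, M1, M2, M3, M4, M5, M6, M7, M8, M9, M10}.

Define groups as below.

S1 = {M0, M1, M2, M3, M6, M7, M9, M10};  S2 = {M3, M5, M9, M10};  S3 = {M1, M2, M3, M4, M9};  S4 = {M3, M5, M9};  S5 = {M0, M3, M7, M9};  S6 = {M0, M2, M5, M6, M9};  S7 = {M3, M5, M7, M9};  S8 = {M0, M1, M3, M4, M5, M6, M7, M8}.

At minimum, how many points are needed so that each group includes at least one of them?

Take H = {M7, M9}. Each listed group contains at least one of these, so H is a hitting set of size 2.
No single point lies in every group, so at least 2 are needed and 2 is optimal.

2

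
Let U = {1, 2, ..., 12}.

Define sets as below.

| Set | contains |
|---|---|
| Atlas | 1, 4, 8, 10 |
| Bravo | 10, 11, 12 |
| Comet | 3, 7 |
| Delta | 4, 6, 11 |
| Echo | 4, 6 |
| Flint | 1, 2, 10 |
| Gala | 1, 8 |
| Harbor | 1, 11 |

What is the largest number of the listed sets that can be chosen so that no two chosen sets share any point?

4

Bravo, Comet, Echo, Gala are pairwise disjoint (Bravo={10,11,12}; Comet={3,7}; Echo={4,6}; Gala={1,8}).
Every remaining set overlaps one of these, and no 5 of the listed sets are pairwise disjoint, so 4 is the maximum.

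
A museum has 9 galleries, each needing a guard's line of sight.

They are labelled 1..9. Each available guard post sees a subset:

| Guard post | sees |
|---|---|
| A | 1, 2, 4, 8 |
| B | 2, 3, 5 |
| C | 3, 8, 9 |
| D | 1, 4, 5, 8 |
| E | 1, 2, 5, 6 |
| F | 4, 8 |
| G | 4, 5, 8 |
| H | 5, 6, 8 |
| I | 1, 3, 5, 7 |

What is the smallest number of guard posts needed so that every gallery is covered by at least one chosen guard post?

Take {A, C, H, I}. Their union is {1, 2, 3, 4, 5, 6, 7, 8, 9}, which is all 9 galleries.
No 3 of the 9 guard posts cover everything (all 84 combinations miss at least one gallery), so 4 is optimal.

4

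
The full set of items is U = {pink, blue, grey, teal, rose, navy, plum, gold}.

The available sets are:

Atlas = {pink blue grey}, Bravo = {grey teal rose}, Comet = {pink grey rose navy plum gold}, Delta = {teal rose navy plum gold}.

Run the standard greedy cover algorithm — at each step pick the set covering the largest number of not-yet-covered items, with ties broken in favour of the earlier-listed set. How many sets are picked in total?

3

Greedy: pick Comet (covers 6 new) → pick Atlas (covers 1 new) → pick Bravo (covers 1 new). Total picks: 3.
(The true minimum cover uses only 2 sets, so greedy is not optimal here.)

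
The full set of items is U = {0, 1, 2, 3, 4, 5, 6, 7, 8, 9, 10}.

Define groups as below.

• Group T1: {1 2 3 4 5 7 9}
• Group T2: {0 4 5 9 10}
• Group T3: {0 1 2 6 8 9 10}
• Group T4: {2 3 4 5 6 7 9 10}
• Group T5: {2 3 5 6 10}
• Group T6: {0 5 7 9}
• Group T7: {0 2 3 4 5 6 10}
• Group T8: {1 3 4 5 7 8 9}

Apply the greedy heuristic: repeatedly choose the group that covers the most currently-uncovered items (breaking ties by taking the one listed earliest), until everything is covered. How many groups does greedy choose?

2

Greedy: pick T4 (covers 8 new) → pick T3 (covers 3 new). Total picks: 2.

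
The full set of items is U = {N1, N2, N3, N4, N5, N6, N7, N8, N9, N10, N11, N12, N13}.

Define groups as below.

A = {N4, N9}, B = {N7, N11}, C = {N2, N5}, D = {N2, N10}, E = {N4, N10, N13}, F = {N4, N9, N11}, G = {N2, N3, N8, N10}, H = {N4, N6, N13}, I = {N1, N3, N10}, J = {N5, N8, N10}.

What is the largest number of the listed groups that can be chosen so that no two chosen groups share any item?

4

B, C, H, I are pairwise disjoint (B={N7,N11}; C={N2,N5}; H={N4,N6,N13}; I={N1,N3,N10}).
Every remaining group overlaps one of these, and no 5 of the listed groups are pairwise disjoint, so 4 is the maximum.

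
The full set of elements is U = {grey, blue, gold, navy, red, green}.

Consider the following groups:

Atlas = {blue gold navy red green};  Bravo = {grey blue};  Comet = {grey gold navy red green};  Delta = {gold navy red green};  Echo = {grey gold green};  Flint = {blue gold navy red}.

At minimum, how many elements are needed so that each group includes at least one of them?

The 2 elements {grey, red} hit every group.
The groups Bravo, Delta are pairwise disjoint, so any hitting set needs a separate element for each — at least 2. Hence 2 is optimal.

2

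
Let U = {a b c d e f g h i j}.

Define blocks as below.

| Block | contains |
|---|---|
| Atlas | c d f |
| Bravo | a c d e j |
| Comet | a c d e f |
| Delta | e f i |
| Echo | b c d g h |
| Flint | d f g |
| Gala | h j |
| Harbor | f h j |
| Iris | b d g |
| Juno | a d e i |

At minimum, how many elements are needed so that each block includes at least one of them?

The 3 elements {d, h, i} hit every block.
The blocks Delta, Gala, Iris are pairwise disjoint, so any hitting set needs a separate element for each — at least 3. Hence 3 is optimal.

3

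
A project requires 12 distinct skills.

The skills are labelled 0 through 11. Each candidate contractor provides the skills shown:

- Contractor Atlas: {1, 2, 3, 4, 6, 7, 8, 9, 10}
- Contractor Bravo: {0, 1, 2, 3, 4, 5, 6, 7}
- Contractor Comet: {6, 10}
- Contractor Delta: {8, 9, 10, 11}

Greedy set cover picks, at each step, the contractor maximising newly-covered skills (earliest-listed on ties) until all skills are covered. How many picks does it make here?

Greedy: pick Atlas (covers 9 new) → pick Bravo (covers 2 new) → pick Delta (covers 1 new). Total picks: 3.
(The true minimum cover uses only 2 contractors, so greedy is not optimal here.)

3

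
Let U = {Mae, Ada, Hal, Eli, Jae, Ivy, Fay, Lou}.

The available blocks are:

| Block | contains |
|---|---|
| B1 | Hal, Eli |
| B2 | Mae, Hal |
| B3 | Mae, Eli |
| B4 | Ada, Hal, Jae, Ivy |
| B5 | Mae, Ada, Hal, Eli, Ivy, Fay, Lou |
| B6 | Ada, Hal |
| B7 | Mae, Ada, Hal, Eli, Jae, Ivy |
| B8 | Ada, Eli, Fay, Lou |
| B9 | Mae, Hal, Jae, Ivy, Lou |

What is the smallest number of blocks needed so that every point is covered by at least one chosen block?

Take {B8, B9}. Their union is {Mae, Ada, Hal, Eli, Jae, Ivy, Fay, Lou}, which is all 8 points.
No single block has all 8 points (the largest, B5, has 7), so 2 is optimal.

2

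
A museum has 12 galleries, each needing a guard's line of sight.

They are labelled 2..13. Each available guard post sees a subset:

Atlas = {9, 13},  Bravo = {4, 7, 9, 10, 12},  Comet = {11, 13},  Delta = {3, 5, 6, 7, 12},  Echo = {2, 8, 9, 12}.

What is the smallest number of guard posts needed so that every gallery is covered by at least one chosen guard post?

Take {Bravo, Comet, Delta, Echo}. Their union is {2, 3, 4, 5, 6, 7, 8, 9, 10, 11, 12, 13}, which is all 12 galleries.
Only Delta contains 3, so Delta is forced; the remaining 7 galleries need at least 3 more guard posts (each remaining guard post adds at most 3) — so at least 4 guard posts are needed, and 4 is optimal.

4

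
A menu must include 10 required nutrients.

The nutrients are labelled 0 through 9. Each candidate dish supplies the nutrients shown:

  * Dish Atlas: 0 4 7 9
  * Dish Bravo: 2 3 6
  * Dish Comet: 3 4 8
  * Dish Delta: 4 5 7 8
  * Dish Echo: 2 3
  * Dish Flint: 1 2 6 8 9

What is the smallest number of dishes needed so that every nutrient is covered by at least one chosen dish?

Atlas and Comet and Delta and Flint together: Atlas ∪ Comet ∪ Delta ∪ Flint = {0, 1, 2, 3, 4, 5, 6, 7, 8, 9} — every nutrient is covered.
No 3 of the 6 dishes cover everything (all 20 combinations miss at least one nutrient), so 4 is optimal.

4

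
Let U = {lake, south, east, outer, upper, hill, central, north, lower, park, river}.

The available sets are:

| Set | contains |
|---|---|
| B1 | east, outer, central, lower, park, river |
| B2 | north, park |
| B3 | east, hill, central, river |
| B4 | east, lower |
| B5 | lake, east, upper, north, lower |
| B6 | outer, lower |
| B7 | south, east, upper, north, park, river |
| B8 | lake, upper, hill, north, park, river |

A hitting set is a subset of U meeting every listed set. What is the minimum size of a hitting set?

H = {central, lower, park} meets every set (each contains at least one member of H), and |H| = 3.
The sets B2, B3, B6 are pairwise disjoint, so any hitting set needs a separate point for each — at least 3. Hence 3 is optimal.

3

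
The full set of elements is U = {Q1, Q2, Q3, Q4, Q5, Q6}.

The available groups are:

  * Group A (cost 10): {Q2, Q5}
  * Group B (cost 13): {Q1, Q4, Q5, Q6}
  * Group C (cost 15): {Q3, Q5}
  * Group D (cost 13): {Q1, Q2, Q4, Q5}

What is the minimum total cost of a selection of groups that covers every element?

38

A, B, C together cover every element (A ∪ B ∪ C = {Q1, Q2, Q3, Q4, Q5, Q6}); total cost 10 + 13 + 15 = 38.
No covering selection has total cost below 38.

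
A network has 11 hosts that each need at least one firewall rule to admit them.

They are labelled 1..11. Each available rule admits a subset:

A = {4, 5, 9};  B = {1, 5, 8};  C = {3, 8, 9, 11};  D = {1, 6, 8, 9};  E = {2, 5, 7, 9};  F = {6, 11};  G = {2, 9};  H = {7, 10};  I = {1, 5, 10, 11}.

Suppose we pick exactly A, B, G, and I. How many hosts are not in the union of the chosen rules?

3

Union of A, B, G, I = {1, 2, 4, 5, 8, 9, 10, 11}.
Not covered: 3, 6, 7 — 3 hosts.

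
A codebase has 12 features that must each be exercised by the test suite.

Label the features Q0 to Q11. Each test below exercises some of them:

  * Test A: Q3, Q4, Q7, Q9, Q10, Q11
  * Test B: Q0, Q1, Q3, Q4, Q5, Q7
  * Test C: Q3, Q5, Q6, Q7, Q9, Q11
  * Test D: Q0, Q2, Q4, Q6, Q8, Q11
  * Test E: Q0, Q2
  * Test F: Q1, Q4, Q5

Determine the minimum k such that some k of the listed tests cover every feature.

A and B and D together: A ∪ B ∪ D = {Q0, Q1, Q2, Q3, Q4, Q5, Q6, Q7, Q8, Q9, Q10, Q11} — every feature is covered.
Only D contains Q8, so D is forced; the remaining 6 features need at least 2 more tests (each remaining test adds at most 4) — so at least 3 tests are needed, and 3 is optimal.

3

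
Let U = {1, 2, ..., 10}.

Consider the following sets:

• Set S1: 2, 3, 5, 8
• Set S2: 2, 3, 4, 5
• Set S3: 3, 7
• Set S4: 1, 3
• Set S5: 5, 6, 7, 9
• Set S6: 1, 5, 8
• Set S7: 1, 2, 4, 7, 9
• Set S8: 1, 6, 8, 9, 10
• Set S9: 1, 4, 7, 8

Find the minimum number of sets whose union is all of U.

3

Take {S1, S7, S8}. Their union is {1, 2, 3, 4, 5, 6, 7, 8, 9, 10}, which is all 10 points.
Only S8 contains 10, so S8 is forced; the remaining 5 points need at least 2 more sets (each remaining set adds at most 4) — so at least 3 sets are needed, and 3 is optimal.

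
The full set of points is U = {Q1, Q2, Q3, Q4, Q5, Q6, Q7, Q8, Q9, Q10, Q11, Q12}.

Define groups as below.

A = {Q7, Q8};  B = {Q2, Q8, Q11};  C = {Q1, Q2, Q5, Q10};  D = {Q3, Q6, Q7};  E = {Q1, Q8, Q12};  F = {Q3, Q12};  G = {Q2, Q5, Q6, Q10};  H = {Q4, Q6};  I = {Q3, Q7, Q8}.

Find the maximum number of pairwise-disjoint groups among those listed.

4

A, C, F, H are pairwise disjoint (A={Q7,Q8}; C={Q1,Q2,Q5,Q10}; F={Q3,Q12}; H={Q4,Q6}).
Every remaining group overlaps one of these, and no 5 of the listed groups are pairwise disjoint, so 4 is the maximum.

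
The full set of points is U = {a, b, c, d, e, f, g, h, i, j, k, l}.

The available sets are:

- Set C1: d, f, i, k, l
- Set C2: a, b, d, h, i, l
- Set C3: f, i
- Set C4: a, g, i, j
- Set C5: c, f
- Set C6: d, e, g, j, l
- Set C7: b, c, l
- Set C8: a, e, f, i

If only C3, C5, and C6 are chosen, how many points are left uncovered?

Union of C3, C5, C6 = {c, d, e, f, g, i, j, l}.
Not covered: a, b, h, k — 4 points.

4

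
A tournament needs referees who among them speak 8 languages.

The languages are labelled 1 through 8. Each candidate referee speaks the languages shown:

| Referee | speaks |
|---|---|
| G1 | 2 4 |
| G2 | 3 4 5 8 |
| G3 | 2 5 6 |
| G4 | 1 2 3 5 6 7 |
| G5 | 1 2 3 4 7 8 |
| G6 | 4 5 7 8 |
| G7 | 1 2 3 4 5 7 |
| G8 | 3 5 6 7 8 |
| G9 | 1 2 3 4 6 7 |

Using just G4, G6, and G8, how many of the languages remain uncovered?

0

Union of G4, G6, G8 = {1, 2, 3, 4, 5, 6, 7, 8} — that's every language, so 0 are uncovered.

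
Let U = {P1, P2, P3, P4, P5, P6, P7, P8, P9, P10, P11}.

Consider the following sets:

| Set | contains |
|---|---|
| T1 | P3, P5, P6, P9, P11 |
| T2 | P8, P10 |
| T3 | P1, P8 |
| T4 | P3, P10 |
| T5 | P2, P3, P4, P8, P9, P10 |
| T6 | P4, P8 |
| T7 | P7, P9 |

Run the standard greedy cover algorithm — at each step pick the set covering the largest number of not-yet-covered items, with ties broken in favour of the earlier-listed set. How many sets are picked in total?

Greedy: pick T5 (covers 6 new) → pick T1 (covers 3 new) → pick T3 (covers 1 new) → pick T7 (covers 1 new). Total picks: 4.

4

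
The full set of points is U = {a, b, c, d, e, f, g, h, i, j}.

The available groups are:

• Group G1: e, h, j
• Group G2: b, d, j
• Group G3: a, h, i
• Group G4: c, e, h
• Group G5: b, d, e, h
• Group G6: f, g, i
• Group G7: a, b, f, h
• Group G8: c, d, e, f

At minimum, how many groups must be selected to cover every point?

4

Take {G1, G6, G7, G8}. Their union is {a, b, c, d, e, f, g, h, i, j}, which is all 10 points.
No 3 of the 8 groups cover everything (all 56 combinations miss at least one point), so 4 is optimal.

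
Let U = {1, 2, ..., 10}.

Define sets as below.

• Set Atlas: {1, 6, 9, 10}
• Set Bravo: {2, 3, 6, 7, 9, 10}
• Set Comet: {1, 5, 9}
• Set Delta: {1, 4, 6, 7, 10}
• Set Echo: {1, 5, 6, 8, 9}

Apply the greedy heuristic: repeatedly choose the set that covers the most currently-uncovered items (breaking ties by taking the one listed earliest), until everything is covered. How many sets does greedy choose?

3

Greedy: pick Bravo (covers 6 new) → pick Echo (covers 3 new) → pick Delta (covers 1 new). Total picks: 3.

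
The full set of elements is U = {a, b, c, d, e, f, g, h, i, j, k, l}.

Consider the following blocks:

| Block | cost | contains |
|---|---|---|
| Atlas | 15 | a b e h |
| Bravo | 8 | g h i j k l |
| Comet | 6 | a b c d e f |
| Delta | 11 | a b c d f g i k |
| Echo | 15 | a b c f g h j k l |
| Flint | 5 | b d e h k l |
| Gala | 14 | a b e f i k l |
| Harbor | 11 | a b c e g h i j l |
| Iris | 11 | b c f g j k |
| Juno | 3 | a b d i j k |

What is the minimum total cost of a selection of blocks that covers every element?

14

Bravo, Comet together cover every element (Bravo ∪ Comet = {a, b, c, d, e, f, g, h, i, j, k, l}); total cost 8 + 6 = 14.
The greedy pick Juno, Flint, Comet, Bravo costs 22; no covering selection beats 14.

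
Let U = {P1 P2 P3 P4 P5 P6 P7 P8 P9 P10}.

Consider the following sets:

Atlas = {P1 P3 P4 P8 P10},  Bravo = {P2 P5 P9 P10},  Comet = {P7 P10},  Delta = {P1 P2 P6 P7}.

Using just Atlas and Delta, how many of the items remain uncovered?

2

Union of Atlas, Delta = {P1, P2, P3, P4, P6, P7, P8, P10}.
Not covered: P5, P9 — 2 items.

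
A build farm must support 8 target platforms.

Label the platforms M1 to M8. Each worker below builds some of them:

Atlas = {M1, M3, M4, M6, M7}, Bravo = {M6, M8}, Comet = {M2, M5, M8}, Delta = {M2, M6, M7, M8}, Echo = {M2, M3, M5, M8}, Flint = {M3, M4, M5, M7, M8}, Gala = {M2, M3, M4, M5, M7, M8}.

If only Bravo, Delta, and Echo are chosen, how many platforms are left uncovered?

2

Union of Bravo, Delta, Echo = {M2, M3, M5, M6, M7, M8}.
Not covered: M1, M4 — 2 platforms.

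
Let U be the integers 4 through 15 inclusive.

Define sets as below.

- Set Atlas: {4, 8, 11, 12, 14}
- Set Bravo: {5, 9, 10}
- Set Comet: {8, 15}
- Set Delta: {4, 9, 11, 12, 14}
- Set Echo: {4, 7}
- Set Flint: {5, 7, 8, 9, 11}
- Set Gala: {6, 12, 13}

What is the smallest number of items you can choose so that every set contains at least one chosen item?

4

Take H = {4, 5, 8, 13}. Each listed set contains at least one of these, so H is a hitting set of size 4.
The sets Bravo, Comet, Echo, Gala are pairwise disjoint, so any hitting set needs a separate item for each — at least 4. Hence 4 is optimal.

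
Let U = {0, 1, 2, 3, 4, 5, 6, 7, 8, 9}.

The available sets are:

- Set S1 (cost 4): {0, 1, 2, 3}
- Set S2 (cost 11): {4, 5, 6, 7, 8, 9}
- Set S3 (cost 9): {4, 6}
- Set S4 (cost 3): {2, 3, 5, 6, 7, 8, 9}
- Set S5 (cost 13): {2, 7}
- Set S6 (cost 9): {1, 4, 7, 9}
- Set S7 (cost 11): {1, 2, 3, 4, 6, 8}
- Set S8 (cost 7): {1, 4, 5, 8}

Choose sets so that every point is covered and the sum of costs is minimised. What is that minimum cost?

14

S1, S4, S8 together cover every point (S1 ∪ S4 ∪ S8 = {0, 1, 2, 3, 4, 5, 6, 7, 8, 9}); total cost 4 + 3 + 7 = 14.
No covering selection has total cost below 14.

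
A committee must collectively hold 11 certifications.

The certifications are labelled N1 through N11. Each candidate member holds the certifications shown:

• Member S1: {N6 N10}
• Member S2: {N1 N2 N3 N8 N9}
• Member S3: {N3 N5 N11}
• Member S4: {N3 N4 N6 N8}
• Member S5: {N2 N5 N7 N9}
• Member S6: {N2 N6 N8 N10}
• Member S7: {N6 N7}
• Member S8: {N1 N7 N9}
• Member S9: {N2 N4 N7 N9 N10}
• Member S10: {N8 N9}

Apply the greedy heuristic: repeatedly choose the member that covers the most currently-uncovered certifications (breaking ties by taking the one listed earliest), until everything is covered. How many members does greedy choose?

4

Greedy: pick S2 (covers 5 new) → pick S9 (covers 3 new) → pick S3 (covers 2 new) → pick S1 (covers 1 new). Total picks: 4.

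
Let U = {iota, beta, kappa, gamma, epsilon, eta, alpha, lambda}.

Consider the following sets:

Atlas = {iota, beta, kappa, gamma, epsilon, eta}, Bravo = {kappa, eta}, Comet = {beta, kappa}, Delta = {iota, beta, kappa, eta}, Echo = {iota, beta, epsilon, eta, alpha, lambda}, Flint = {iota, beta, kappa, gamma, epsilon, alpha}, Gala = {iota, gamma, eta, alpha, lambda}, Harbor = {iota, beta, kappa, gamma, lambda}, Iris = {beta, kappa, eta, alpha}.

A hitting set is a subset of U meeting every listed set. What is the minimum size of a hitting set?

2

H = {iota, kappa} meets every set (each contains at least one member of H), and |H| = 2.
The sets Comet, Gala are pairwise disjoint, so any hitting set needs a separate element for each — at least 2. Hence 2 is optimal.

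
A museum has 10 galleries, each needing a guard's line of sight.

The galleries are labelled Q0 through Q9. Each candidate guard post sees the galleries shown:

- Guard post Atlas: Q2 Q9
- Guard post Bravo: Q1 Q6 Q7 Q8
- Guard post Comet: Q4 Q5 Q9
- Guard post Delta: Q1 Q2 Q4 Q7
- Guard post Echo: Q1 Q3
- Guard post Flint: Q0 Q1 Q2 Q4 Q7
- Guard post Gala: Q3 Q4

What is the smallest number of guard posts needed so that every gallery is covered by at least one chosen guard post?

Take {Bravo, Comet, Flint, Gala}. Their union is {Q0, Q1, Q2, Q3, Q4, Q5, Q6, Q7, Q8, Q9}, which is all 10 galleries.
Only Flint contains Q0, so Flint is forced; the remaining 5 galleries need at least 3 more guard posts (each remaining guard post adds at most 2) — so at least 4 guard posts are needed, and 4 is optimal.

4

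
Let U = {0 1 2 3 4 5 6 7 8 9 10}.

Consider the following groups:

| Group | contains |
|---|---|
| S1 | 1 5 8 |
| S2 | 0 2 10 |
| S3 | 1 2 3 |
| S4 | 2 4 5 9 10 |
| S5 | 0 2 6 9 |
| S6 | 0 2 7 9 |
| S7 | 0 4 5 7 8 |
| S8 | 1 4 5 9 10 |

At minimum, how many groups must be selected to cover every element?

4

Take {S3, S5, S7, S8}. Their union is {0, 1, 2, 3, 4, 5, 6, 7, 8, 9, 10}, which is all 11 elements.
No 3 of the 8 groups cover everything (all 56 combinations miss at least one element), so 4 is optimal.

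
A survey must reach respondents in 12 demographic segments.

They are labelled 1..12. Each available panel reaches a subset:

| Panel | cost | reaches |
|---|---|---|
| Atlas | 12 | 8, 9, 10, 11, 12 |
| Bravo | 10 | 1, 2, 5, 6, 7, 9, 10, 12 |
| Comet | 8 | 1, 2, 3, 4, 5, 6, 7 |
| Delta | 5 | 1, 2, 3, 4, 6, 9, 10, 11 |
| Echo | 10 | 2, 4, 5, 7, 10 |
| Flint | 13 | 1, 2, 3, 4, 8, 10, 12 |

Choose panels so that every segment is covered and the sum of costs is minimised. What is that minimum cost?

20

Atlas, Comet together cover every segment (Atlas ∪ Comet = {1, 2, 3, 4, 5, 6, 7, 8, 9, 10, 11, 12}); total cost 12 + 8 = 20.
The greedy pick Delta, Bravo, Atlas costs 27; no covering selection beats 20.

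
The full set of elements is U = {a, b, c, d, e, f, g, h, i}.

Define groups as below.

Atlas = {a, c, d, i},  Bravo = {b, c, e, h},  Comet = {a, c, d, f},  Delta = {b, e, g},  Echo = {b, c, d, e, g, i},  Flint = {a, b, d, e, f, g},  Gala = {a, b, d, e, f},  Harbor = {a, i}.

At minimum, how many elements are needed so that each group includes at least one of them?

Take T = {a, b}. Each listed group contains at least one of these, so T is a hitting set of size 2.
The groups Bravo, Harbor are pairwise disjoint, so any hitting set needs a separate element for each — at least 2. Hence 2 is optimal.

2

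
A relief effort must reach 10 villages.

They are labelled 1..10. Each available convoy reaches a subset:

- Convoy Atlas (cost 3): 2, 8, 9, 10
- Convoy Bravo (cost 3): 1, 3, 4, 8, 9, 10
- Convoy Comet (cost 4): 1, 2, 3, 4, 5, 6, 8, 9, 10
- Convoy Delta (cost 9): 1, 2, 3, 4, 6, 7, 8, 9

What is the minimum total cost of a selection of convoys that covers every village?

Comet, Delta together cover every village (Comet ∪ Delta = {1, 2, 3, 4, 5, 6, 7, 8, 9, 10}); total cost 4 + 9 = 13.
No covering selection has total cost below 13.

13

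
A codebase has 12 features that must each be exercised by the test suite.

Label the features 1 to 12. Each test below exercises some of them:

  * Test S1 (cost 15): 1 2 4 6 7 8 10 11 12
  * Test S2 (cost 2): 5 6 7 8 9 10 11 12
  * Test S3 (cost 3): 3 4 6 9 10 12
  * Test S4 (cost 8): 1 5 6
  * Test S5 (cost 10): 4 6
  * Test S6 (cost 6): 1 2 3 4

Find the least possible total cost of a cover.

8

S2, S6 together cover every feature (S2 ∪ S6 = {1, 2, 3, 4, 5, 6, 7, 8, 9, 10, 11, 12}); total cost 2 + 6 = 8.
The greedy pick S2, S3, S6 costs 11; no covering selection beats 8.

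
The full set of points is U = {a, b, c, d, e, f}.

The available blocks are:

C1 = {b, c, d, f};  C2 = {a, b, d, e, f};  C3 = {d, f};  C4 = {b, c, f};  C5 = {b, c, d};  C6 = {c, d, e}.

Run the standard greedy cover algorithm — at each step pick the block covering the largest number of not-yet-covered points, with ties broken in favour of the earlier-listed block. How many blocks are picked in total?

Greedy: pick C2 (covers 5 new) → pick C1 (covers 1 new). Total picks: 2.

2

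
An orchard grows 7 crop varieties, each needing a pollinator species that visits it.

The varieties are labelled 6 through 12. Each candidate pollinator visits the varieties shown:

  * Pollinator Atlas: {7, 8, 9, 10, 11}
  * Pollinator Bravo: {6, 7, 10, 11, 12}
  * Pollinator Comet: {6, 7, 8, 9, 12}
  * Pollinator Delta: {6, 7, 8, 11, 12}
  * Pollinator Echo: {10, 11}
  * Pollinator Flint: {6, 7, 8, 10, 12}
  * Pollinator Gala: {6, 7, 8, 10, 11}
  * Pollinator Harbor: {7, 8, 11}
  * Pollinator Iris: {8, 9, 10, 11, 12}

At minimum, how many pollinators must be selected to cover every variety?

Take {Atlas, Comet}. Their union is {6, 7, 8, 9, 10, 11, 12}, which is all 7 varieties.
No single pollinator has all 7 varieties (the largest, Atlas, has 5), so 2 is optimal.

2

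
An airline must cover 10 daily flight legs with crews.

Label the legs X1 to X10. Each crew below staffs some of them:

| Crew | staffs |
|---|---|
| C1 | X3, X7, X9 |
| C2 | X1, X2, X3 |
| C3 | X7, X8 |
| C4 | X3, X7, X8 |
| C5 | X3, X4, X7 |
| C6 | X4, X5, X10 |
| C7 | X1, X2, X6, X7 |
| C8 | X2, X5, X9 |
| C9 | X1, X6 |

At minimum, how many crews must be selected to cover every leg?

4

C4 and C6 and C7 and C8 together: C4 ∪ C6 ∪ C7 ∪ C8 = {X1, X2, X3, X4, X5, X6, X7, X8, X9, X10} — every leg is covered.
No 3 of the 9 crews cover everything (all 84 combinations miss at least one leg), so 4 is optimal.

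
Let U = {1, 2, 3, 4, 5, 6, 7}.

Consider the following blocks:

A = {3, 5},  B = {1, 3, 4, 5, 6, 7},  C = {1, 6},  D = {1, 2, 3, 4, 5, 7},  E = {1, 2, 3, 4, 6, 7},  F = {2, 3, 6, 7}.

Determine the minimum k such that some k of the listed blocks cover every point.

2

B and F cover everything between them: the union {1, 2, 3, 4, 5, 6, 7} is all of U.
No single block has all 7 points (the largest, B, has 6), so 2 is optimal.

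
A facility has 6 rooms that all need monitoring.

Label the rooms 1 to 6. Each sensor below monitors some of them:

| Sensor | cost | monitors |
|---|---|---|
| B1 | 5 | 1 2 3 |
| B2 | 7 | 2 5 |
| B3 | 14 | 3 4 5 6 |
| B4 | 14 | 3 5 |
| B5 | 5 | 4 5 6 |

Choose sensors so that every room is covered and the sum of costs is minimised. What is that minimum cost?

10

B1, B5 together cover every room (B1 ∪ B5 = {1, 2, 3, 4, 5, 6}); total cost 5 + 5 = 10.
No covering selection has total cost below 10.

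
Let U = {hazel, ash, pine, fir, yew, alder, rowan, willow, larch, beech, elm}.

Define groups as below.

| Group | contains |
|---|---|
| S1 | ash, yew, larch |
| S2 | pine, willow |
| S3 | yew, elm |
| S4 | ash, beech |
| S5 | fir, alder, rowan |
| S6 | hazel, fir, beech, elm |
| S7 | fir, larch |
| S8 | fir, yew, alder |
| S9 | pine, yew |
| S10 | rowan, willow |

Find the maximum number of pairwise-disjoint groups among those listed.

S3, S4, S7, S10 are pairwise disjoint (S3={yew,elm}; S4={ash,beech}; S7={fir,larch}; S10={rowan,willow}).
Every remaining group overlaps one of these, and no 5 of the listed groups are pairwise disjoint, so 4 is the maximum.

4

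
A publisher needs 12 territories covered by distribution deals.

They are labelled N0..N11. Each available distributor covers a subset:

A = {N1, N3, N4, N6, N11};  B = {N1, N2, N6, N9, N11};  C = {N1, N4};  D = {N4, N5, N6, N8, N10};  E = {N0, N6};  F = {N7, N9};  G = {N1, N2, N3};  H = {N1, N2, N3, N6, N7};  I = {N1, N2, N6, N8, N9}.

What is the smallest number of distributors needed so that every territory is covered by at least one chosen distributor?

B and D and E and H together: B ∪ D ∪ E ∪ H = {N0, N1, N2, N3, N4, N5, N6, N7, N8, N9, N10, N11} — every territory is covered.
Only E contains N0, so E is forced; the remaining 10 territories need at least 3 more distributors (each remaining distributor adds at most 4) — so at least 4 distributors are needed, and 4 is optimal.

4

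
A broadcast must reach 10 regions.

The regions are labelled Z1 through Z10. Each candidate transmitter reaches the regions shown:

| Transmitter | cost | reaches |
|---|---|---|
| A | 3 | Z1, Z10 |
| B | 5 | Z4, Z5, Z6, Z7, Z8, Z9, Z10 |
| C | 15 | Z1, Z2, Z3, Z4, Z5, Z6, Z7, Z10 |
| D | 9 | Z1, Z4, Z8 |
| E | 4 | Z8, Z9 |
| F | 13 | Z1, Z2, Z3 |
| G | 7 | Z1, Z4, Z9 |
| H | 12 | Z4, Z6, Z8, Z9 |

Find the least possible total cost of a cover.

B, F together cover every region (B ∪ F = {Z1, Z2, Z3, Z4, Z5, Z6, Z7, Z8, Z9, Z10}); total cost 5 + 13 = 18.
The greedy pick B, A, F costs 21; no covering selection beats 18.

18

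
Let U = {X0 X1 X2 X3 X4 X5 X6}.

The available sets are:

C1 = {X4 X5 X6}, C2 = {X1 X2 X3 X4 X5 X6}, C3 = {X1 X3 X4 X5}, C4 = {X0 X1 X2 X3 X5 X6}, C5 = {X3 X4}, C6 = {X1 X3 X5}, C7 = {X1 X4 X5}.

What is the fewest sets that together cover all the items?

C4 and C5 together: C4 ∪ C5 = {X0, X1, X2, X3, X4, X5, X6} — every item is covered.
No single set has all 7 items (the largest, C2, has 6), so 2 is optimal.

2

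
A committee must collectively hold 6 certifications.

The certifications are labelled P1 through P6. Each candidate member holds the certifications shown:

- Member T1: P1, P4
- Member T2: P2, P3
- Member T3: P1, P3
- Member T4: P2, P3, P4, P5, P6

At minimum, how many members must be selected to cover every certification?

Take {T3, T4}. Their union is {P1, P2, P3, P4, P5, P6}, which is all 6 certifications.
No single member has all 6 certifications (the largest, T4, has 5), so 2 is optimal.

2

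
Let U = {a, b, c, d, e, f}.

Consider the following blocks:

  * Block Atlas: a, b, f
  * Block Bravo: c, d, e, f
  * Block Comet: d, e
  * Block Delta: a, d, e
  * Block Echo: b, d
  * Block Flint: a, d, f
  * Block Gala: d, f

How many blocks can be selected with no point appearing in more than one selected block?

Atlas, Comet are pairwise disjoint (Atlas={a,b,f}; Comet={d,e}).
Every remaining block overlaps one of these, and no 3 of the listed blocks are pairwise disjoint, so 2 is the maximum.

2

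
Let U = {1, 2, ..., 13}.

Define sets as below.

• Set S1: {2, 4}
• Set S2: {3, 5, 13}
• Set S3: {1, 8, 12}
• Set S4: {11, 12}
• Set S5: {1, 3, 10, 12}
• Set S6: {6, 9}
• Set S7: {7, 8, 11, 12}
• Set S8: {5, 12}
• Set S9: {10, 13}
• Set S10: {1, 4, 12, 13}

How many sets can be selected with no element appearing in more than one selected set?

S1, S2, S6, S7 are pairwise disjoint (S1={2,4}; S2={3,5,13}; S6={6,9}; S7={7,8,11,12}).
Every remaining set overlaps one of these, and no 5 of the listed sets are pairwise disjoint, so 4 is the maximum.

4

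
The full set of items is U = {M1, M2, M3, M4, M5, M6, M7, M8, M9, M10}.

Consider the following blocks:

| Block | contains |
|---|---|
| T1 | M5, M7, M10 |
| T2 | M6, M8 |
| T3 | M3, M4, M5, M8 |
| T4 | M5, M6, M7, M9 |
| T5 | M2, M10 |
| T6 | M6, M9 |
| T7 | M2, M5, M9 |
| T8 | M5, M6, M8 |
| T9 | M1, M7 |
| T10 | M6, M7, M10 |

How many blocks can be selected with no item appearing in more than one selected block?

4

T3, T5, T6, T9 are pairwise disjoint (T3={M3,M4,M5,M8}; T5={M2,M10}; T6={M6,M9}; T9={M1,M7}).
Every remaining block overlaps one of these, and no 5 of the listed blocks are pairwise disjoint, so 4 is the maximum.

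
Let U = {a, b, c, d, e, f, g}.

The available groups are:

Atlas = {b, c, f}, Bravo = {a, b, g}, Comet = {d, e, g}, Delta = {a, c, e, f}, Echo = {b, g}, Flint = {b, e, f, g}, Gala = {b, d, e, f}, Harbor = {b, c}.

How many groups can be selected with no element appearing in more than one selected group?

2

Comet, Harbor are pairwise disjoint (Comet={d,e,g}; Harbor={b,c}).
Every remaining group overlaps one of these, and no 3 of the listed groups are pairwise disjoint, so 2 is the maximum.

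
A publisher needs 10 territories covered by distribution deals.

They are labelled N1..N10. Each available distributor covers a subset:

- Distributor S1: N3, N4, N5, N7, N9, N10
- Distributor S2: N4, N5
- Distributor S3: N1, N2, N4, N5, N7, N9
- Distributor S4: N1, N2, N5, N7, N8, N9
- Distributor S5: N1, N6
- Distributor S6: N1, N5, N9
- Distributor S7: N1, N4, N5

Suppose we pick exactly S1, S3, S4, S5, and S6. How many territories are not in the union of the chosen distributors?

Union of S1, S3, S4, S5, S6 = {N1, N2, N3, N4, N5, N6, N7, N8, N9, N10} — that's every territory, so 0 are uncovered.

0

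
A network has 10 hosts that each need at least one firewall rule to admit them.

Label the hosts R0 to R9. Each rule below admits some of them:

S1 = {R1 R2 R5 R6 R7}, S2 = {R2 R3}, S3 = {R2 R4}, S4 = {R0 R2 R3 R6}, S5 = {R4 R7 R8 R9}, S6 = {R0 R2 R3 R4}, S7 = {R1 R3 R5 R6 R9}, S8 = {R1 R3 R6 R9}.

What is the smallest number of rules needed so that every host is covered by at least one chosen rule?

3

Take {S4, S5, S7}. Their union is {R0, R1, R2, R3, R4, R5, R6, R7, R8, R9}, which is all 10 hosts.
Only S5 contains R8, so S5 is forced; the remaining 6 hosts need at least 2 more rules (each remaining rule adds at most 4) — so at least 3 rules are needed, and 3 is optimal.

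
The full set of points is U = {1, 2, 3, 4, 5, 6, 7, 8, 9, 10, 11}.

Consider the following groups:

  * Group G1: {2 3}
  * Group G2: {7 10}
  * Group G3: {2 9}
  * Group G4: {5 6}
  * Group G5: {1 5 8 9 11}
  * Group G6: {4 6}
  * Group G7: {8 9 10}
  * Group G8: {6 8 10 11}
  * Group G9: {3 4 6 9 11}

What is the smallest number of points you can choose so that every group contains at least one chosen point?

The 4 points {2, 4, 5, 10} hit every group.
The groups G1, G2, G5, G6 are pairwise disjoint, so any hitting set needs a separate point for each — at least 4. Hence 4 is optimal.

4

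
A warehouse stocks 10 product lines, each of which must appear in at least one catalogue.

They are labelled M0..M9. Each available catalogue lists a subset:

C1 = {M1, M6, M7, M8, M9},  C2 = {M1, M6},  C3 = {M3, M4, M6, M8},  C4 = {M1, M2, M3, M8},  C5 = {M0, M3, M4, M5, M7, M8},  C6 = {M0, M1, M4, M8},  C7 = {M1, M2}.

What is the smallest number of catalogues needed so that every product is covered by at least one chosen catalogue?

3

C1 and C5 and C7 together: C1 ∪ C5 ∪ C7 = {M0, M1, M2, M3, M4, M5, M6, M7, M8, M9} — every product is covered.
Only C5 contains M5, so C5 is forced; the remaining 4 products need at least 2 more catalogues (each remaining catalogue adds at most 3) — so at least 3 catalogues are needed, and 3 is optimal.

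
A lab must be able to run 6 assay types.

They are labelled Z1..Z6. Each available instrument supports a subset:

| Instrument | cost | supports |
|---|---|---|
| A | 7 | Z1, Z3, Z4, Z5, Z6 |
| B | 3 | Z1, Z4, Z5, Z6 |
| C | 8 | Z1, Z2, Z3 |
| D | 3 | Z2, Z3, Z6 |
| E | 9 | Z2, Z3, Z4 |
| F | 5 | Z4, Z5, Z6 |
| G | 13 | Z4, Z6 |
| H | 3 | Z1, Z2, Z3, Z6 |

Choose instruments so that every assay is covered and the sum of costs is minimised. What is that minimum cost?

B, D together cover every assay (B ∪ D = {Z1, Z2, Z3, Z4, Z5, Z6}); total cost 3 + 3 = 6.
No covering selection has total cost below 6.

6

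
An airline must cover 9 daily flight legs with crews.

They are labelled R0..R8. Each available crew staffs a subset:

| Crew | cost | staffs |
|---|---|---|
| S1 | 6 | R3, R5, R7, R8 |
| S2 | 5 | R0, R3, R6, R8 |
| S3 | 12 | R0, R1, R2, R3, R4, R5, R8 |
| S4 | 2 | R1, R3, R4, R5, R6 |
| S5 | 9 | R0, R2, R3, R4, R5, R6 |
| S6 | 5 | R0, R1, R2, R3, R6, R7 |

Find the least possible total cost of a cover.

S2, S4, S6 together cover every leg (S2 ∪ S4 ∪ S6 = {R0, R1, R2, R3, R4, R5, R6, R7, R8}); total cost 5 + 2 + 5 = 12.
No covering selection has total cost below 12.

12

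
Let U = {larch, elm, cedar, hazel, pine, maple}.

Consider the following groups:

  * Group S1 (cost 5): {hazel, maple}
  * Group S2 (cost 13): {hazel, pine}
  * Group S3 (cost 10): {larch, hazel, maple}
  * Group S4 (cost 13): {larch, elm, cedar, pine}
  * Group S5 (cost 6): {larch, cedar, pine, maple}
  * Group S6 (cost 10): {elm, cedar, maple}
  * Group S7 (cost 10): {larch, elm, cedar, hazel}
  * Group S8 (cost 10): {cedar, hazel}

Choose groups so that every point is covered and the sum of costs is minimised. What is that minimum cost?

16

S5, S7 together cover every point (S5 ∪ S7 = {larch, elm, cedar, hazel, pine, maple}); total cost 6 + 10 = 16.
The greedy pick S5, S1, S6 costs 21; no covering selection beats 16.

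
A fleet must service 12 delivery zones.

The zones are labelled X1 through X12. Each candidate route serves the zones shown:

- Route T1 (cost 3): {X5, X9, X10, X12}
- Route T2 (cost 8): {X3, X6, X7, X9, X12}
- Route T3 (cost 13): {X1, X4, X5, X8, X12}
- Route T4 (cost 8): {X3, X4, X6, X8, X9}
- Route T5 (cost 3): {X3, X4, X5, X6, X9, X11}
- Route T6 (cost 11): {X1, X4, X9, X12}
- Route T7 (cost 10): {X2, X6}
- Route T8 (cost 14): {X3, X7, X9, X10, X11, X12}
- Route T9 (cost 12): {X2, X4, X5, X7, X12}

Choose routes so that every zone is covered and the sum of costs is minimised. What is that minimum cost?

31

T1, T3, T5, T9 together cover every zone (T1 ∪ T3 ∪ T5 ∪ T9 = {X1, X2, X3, X4, X5, X6, X7, X8, X9, X10, X11, X12}); total cost 3 + 13 + 3 + 12 = 31.
No covering selection has total cost below 31.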